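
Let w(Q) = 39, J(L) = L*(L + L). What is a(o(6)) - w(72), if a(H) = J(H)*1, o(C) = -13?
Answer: 299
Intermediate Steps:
J(L) = 2*L² (J(L) = L*(2*L) = 2*L²)
a(H) = 2*H² (a(H) = (2*H²)*1 = 2*H²)
a(o(6)) - w(72) = 2*(-13)² - 1*39 = 2*169 - 39 = 338 - 39 = 299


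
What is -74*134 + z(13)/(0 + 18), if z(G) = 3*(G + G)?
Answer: -29735/3 ≈ -9911.7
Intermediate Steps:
z(G) = 6*G (z(G) = 3*(2*G) = 6*G)
-74*134 + z(13)/(0 + 18) = -74*134 + (6*13)/(0 + 18) = -9916 + 78/18 = -9916 + 78*(1/18) = -9916 + 13/3 = -29735/3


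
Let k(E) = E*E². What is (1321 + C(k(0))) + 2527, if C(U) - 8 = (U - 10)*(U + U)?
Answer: 3856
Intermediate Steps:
k(E) = E³
C(U) = 8 + 2*U*(-10 + U) (C(U) = 8 + (U - 10)*(U + U) = 8 + (-10 + U)*(2*U) = 8 + 2*U*(-10 + U))
(1321 + C(k(0))) + 2527 = (1321 + (8 - 20*0³ + 2*(0³)²)) + 2527 = (1321 + (8 - 20*0 + 2*0²)) + 2527 = (1321 + (8 + 0 + 2*0)) + 2527 = (1321 + (8 + 0 + 0)) + 2527 = (1321 + 8) + 2527 = 1329 + 2527 = 3856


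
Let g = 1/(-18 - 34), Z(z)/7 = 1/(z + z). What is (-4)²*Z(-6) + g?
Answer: -1459/156 ≈ -9.3526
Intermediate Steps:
Z(z) = 7/(2*z) (Z(z) = 7/(z + z) = 7/((2*z)) = 7*(1/(2*z)) = 7/(2*z))
g = -1/52 (g = 1/(-52) = -1/52 ≈ -0.019231)
(-4)²*Z(-6) + g = (-4)²*((7/2)/(-6)) - 1/52 = 16*((7/2)*(-⅙)) - 1/52 = 16*(-7/12) - 1/52 = -28/3 - 1/52 = -1459/156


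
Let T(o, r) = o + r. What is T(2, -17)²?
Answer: 225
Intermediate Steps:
T(2, -17)² = (2 - 17)² = (-15)² = 225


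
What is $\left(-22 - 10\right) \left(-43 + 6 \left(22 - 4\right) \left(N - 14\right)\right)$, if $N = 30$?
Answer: $-53920$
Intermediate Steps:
$\left(-22 - 10\right) \left(-43 + 6 \left(22 - 4\right) \left(N - 14\right)\right) = \left(-22 - 10\right) \left(-43 + 6 \left(22 - 4\right) \left(30 - 14\right)\right) = \left(-22 - 10\right) \left(-43 + 6 \cdot 18 \cdot 16\right) = - 32 \left(-43 + 6 \cdot 288\right) = - 32 \left(-43 + 1728\right) = \left(-32\right) 1685 = -53920$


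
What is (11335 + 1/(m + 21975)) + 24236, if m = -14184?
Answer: 277133662/7791 ≈ 35571.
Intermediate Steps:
(11335 + 1/(m + 21975)) + 24236 = (11335 + 1/(-14184 + 21975)) + 24236 = (11335 + 1/7791) + 24236 = 88310986/7791 + 24236 = 277133662/7791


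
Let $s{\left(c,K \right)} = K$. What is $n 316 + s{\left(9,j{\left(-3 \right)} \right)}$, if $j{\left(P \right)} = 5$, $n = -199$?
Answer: $-62879$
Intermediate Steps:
$n 316 + s{\left(9,j{\left(-3 \right)} \right)} = \left(-199\right) 316 + 5 = -62884 + 5 = -62879$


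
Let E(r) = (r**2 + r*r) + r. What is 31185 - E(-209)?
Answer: -55968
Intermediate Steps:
E(r) = r + 2*r**2 (E(r) = (r**2 + r**2) + r = 2*r**2 + r = r + 2*r**2)
31185 - E(-209) = 31185 - (-209)*(1 + 2*(-209)) = 31185 - (-209)*(1 - 418) = 31185 - (-209)*(-417) = 31185 - 1*87153 = 31185 - 87153 = -55968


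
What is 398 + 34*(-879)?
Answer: -29488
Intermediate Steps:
398 + 34*(-879) = 398 - 29886 = -29488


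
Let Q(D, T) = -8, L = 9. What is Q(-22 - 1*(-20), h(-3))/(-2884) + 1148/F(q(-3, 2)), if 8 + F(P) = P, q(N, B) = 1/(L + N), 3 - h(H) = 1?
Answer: -4966154/33887 ≈ -146.55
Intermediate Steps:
h(H) = 2 (h(H) = 3 - 1*1 = 3 - 1 = 2)
q(N, B) = 1/(9 + N)
F(P) = -8 + P
Q(-22 - 1*(-20), h(-3))/(-2884) + 1148/F(q(-3, 2)) = -8/(-2884) + 1148/(-8 + 1/(9 - 3)) = -8*(-1/2884) + 1148/(-8 + 1/6) = 2/721 + 1148/(-8 + 1/6) = 2/721 + 1148/(-47/6) = 2/721 + 1148*(-6/47) = 2/721 - 6888/47 = -4966154/33887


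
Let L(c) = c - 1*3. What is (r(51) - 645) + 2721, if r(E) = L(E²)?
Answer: 4674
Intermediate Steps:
L(c) = -3 + c (L(c) = c - 3 = -3 + c)
r(E) = -3 + E²
(r(51) - 645) + 2721 = ((-3 + 51²) - 645) + 2721 = ((-3 + 2601) - 645) + 2721 = (2598 - 645) + 2721 = 1953 + 2721 = 4674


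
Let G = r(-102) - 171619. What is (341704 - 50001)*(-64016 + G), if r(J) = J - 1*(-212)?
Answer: -68703349075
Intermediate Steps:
r(J) = 212 + J (r(J) = J + 212 = 212 + J)
G = -171509 (G = (212 - 102) - 171619 = 110 - 171619 = -171509)
(341704 - 50001)*(-64016 + G) = (341704 - 50001)*(-64016 - 171509) = 291703*(-235525) = -68703349075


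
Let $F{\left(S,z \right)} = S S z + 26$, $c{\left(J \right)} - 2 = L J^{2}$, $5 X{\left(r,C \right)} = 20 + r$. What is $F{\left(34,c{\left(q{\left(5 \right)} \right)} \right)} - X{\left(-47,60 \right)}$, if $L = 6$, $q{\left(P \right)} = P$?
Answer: $\frac{878717}{5} \approx 1.7574 \cdot 10^{5}$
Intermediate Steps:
$X{\left(r,C \right)} = 4 + \frac{r}{5}$ ($X{\left(r,C \right)} = \frac{20 + r}{5} = 4 + \frac{r}{5}$)
$c{\left(J \right)} = 2 + 6 J^{2}$
$F{\left(S,z \right)} = 26 + z S^{2}$ ($F{\left(S,z \right)} = S^{2} z + 26 = z S^{2} + 26 = 26 + z S^{2}$)
$F{\left(34,c{\left(q{\left(5 \right)} \right)} \right)} - X{\left(-47,60 \right)} = \left(26 + \left(2 + 6 \cdot 5^{2}\right) 34^{2}\right) - \left(4 + \frac{1}{5} \left(-47\right)\right) = \left(26 + \left(2 + 6 \cdot 25\right) 1156\right) - \left(4 - \frac{47}{5}\right) = \left(26 + \left(2 + 150\right) 1156\right) - - \frac{27}{5} = \left(26 + 152 \cdot 1156\right) + \frac{27}{5} = \left(26 + 175712\right) + \frac{27}{5} = 175738 + \frac{27}{5} = \frac{878717}{5}$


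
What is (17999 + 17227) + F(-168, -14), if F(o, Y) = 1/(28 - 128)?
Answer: 3522599/100 ≈ 35226.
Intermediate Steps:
F(o, Y) = -1/100 (F(o, Y) = 1/(-100) = -1/100)
(17999 + 17227) + F(-168, -14) = (17999 + 17227) - 1/100 = 35226 - 1/100 = 3522599/100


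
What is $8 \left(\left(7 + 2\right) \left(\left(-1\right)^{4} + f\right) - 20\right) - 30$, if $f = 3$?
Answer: $98$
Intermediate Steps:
$8 \left(\left(7 + 2\right) \left(\left(-1\right)^{4} + f\right) - 20\right) - 30 = 8 \left(\left(7 + 2\right) \left(\left(-1\right)^{4} + 3\right) - 20\right) - 30 = 8 \left(9 \left(1 + 3\right) - 20\right) - 30 = 8 \left(9 \cdot 4 - 20\right) - 30 = 8 \left(36 - 20\right) - 30 = 8 \cdot 16 - 30 = 128 - 30 = 98$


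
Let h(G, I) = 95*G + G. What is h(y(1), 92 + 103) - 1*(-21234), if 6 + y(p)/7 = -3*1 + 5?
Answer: 18546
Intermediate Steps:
y(p) = -28 (y(p) = -42 + 7*(-3*1 + 5) = -42 + 7*(-3 + 5) = -42 + 7*2 = -42 + 14 = -28)
h(G, I) = 96*G
h(y(1), 92 + 103) - 1*(-21234) = 96*(-28) - 1*(-21234) = -2688 + 21234 = 18546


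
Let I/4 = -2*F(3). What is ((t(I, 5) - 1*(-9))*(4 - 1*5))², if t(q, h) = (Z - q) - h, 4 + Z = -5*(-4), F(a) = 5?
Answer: 3600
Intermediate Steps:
Z = 16 (Z = -4 - 5*(-4) = -4 + 20 = 16)
I = -40 (I = 4*(-2*5) = 4*(-10) = -40)
t(q, h) = 16 - h - q (t(q, h) = (16 - q) - h = 16 - h - q)
((t(I, 5) - 1*(-9))*(4 - 1*5))² = (((16 - 1*5 - 1*(-40)) - 1*(-9))*(4 - 1*5))² = (((16 - 5 + 40) + 9)*(4 - 5))² = ((51 + 9)*(-1))² = (60*(-1))² = (-60)² = 3600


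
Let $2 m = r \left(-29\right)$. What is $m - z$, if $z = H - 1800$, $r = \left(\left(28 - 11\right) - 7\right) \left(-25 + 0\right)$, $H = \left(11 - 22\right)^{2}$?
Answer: $5304$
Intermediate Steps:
$H = 121$ ($H = \left(-11\right)^{2} = 121$)
$r = -250$ ($r = \left(17 - 7\right) \left(-25\right) = 10 \left(-25\right) = -250$)
$m = 3625$ ($m = \frac{\left(-250\right) \left(-29\right)}{2} = \frac{1}{2} \cdot 7250 = 3625$)
$z = -1679$ ($z = 121 - 1800 = -1679$)
$m - z = 3625 - -1679 = 3625 + 1679 = 5304$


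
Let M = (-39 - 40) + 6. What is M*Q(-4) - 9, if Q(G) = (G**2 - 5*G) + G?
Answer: -2345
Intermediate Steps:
Q(G) = G**2 - 4*G
M = -73 (M = -79 + 6 = -73)
M*Q(-4) - 9 = -(-292)*(-4 - 4) - 9 = -(-292)*(-8) - 9 = -73*32 - 9 = -2336 - 9 = -2345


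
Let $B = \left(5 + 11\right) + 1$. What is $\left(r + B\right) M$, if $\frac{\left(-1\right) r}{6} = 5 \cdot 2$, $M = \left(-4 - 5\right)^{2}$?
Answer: $-3483$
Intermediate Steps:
$M = 81$ ($M = \left(-9\right)^{2} = 81$)
$r = -60$ ($r = - 6 \cdot 5 \cdot 2 = \left(-6\right) 10 = -60$)
$B = 17$ ($B = 16 + 1 = 17$)
$\left(r + B\right) M = \left(-60 + 17\right) 81 = \left(-43\right) 81 = -3483$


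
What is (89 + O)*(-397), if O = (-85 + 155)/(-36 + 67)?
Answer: -1123113/31 ≈ -36229.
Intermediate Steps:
O = 70/31 ≈ 2.2581
(89 + O)*(-397) = (89 + 70/31)*(-397) = (2829/31)*(-397) = -1123113/31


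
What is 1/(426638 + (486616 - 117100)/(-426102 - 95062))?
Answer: 18613/7940999897 ≈ 2.3439e-6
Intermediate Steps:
1/(426638 + (486616 - 117100)/(-426102 - 95062)) = 1/(426638 + 369516/(-521164)) = 1/(426638 + 369516*(-1/521164)) = 1/(426638 - 13197/18613) = 1/(7940999897/18613) = 18613/7940999897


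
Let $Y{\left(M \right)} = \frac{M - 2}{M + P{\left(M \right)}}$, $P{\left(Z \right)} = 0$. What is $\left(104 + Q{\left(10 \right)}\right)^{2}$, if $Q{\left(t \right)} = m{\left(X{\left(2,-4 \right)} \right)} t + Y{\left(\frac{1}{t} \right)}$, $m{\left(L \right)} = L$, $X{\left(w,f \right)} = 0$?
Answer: $7225$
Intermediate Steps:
$Y{\left(M \right)} = \frac{-2 + M}{M}$ ($Y{\left(M \right)} = \frac{M - 2}{M + 0} = \frac{-2 + M}{M}$)
$Q{\left(t \right)} = t \left(-2 + \frac{1}{t}\right)$ ($Q{\left(t \right)} = 0 t + \frac{-2 + \frac{1}{t}}{\frac{1}{t}} = 0 + t \left(-2 + \frac{1}{t}\right) = t \left(-2 + \frac{1}{t}\right)$)
$\left(104 + Q{\left(10 \right)}\right)^{2} = \left(104 + \left(1 - 20\right)\right)^{2} = \left(104 - 19\right)^{2} = 85^{2} = 7225$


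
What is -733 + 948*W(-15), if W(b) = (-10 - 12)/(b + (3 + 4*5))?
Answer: -3340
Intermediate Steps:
W(b) = -22/(23 + b) (W(b) = -22/(b + (3 + 20)) = -22/(b + 23) = -22/(23 + b))
-733 + 948*W(-15) = -733 + 948*(-22/(23 - 15)) = -733 + 948*(-22/8) = -733 + 948*(-22*⅛) = -733 + 948*(-11/4) = -733 - 2607 = -3340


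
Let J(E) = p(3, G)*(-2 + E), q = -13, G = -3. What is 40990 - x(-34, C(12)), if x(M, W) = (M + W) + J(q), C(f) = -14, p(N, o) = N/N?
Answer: 41053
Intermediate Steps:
p(N, o) = 1
J(E) = -2 + E (J(E) = 1*(-2 + E) = -2 + E)
x(M, W) = -15 + M + W (x(M, W) = (M + W) + (-2 - 13) = (M + W) - 15 = -15 + M + W)
40990 - x(-34, C(12)) = 40990 - (-15 - 34 - 14) = 40990 - 1*(-63) = 40990 + 63 = 41053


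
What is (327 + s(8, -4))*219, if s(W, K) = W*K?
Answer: 64605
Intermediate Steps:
s(W, K) = K*W
(327 + s(8, -4))*219 = (327 - 4*8)*219 = (327 - 32)*219 = 295*219 = 64605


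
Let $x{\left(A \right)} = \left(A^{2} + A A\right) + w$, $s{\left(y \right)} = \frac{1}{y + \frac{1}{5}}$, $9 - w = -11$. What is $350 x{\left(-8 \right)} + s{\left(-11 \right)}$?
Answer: $\frac{2797195}{54} \approx 51800.0$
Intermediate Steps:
$w = 20$ ($w = 9 - -11 = 9 + 11 = 20$)
$s{\left(y \right)} = \frac{1}{\frac{1}{5} + y}$ ($s{\left(y \right)} = \frac{1}{y + \frac{1}{5}} = \frac{1}{\frac{1}{5} + y}$)
$x{\left(A \right)} = 20 + 2 A^{2}$ ($x{\left(A \right)} = \left(A^{2} + A A\right) + 20 = \left(A^{2} + A^{2}\right) + 20 = 2 A^{2} + 20 = 20 + 2 A^{2}$)
$350 x{\left(-8 \right)} + s{\left(-11 \right)} = 350 \left(20 + 2 \left(-8\right)^{2}\right) + \frac{5}{1 + 5 \left(-11\right)} = 350 \left(20 + 2 \cdot 64\right) + \frac{5}{1 - 55} = 350 \left(20 + 128\right) + \frac{5}{-54} = 350 \cdot 148 + 5 \left(- \frac{1}{54}\right) = 51800 - \frac{5}{54} = \frac{2797195}{54}$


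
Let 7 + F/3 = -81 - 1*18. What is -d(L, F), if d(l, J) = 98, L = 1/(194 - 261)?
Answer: -98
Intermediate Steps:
L = -1/67 (L = 1/(-67) = -1/67 ≈ -0.014925)
F = -318 (F = -21 + 3*(-81 - 1*18) = -21 + 3*(-81 - 18) = -21 + 3*(-99) = -21 - 297 = -318)
-d(L, F) = -1*98 = -98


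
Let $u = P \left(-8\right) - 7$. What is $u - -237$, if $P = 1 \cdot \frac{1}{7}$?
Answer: $\frac{1602}{7} \approx 228.86$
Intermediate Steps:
$P = \frac{1}{7}$ ($P = 1 \cdot \frac{1}{7} = \frac{1}{7} \approx 0.14286$)
$u = - \frac{57}{7}$ ($u = \frac{1}{7} \left(-8\right) - 7 = - \frac{8}{7} - 7 = - \frac{57}{7} \approx -8.1429$)
$u - -237 = - \frac{57}{7} - -237 = - \frac{57}{7} + 237 = \frac{1602}{7}$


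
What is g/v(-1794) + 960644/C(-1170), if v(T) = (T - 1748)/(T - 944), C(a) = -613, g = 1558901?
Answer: 1306523741973/1085623 ≈ 1.2035e+6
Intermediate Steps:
v(T) = (-1748 + T)/(-944 + T)
g/v(-1794) + 960644/C(-1170) = 1558901/(((-1748 - 1794)/(-944 - 1794))) + 960644/(-613) = 1558901/((-3542/(-2738))) + 960644*(-1/613) = 1558901/((-1/2738*(-3542))) - 960644/613 = 1558901/(1771/1369) - 960644/613 = 1558901*(1369/1771) - 960644/613 = 2134135469/1771 - 960644/613 = 1306523741973/1085623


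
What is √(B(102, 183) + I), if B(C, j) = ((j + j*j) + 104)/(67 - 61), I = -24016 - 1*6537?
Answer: I*√224313/3 ≈ 157.87*I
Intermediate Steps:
I = -30553 (I = -24016 - 6537 = -30553)
B(C, j) = 52/3 + j/6 + j²/6 (B(C, j) = ((j + j²) + 104)/6 = (104 + j + j²)*(⅙) = 52/3 + j/6 + j²/6)
√(B(102, 183) + I) = √((52/3 + (⅙)*183 + (⅙)*183²) - 30553) = √((52/3 + 61/2 + (⅙)*33489) - 30553) = √((52/3 + 61/2 + 11163/2) - 30553) = √(16888/3 - 30553) = √(-74771/3) = I*√224313/3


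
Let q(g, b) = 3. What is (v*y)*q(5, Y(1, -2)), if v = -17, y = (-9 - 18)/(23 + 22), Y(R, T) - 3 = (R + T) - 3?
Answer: 153/5 ≈ 30.600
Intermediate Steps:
Y(R, T) = R + T (Y(R, T) = 3 + ((R + T) - 3) = 3 + (-3 + R + T) = R + T)
y = -⅗ (y = -27/45 = -27*1/45 = -⅗ ≈ -0.60000)
(v*y)*q(5, Y(1, -2)) = -17*(-⅗)*3 = (51/5)*3 = 153/5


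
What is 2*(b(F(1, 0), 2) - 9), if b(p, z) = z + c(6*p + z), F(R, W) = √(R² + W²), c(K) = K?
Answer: 2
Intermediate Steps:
b(p, z) = 2*z + 6*p (b(p, z) = z + (6*p + z) = z + (z + 6*p) = 2*z + 6*p)
2*(b(F(1, 0), 2) - 9) = 2*((2*2 + 6*√(1² + 0²)) - 9) = 2*((4 + 6*√(1 + 0)) - 9) = 2*((4 + 6*√1) - 9) = 2*((4 + 6*1) - 9) = 2*((4 + 6) - 9) = 2*(10 - 9) = 2*1 = 2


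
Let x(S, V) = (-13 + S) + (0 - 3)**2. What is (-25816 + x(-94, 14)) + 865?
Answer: -25049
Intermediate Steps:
x(S, V) = -4 + S (x(S, V) = (-13 + S) + (-3)**2 = (-13 + S) + 9 = -4 + S)
(-25816 + x(-94, 14)) + 865 = (-25816 + (-4 - 94)) + 865 = (-25816 - 98) + 865 = -25914 + 865 = -25049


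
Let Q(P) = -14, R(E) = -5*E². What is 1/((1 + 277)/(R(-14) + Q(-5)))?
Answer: -497/139 ≈ -3.5755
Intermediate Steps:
1/((1 + 277)/(R(-14) + Q(-5))) = 1/((1 + 277)/(-5*(-14)² - 14)) = 1/(278/(-5*196 - 14)) = 1/(278/(-980 - 14)) = 1/(278/(-994)) = 1/(278*(-1/994)) = 1/(-139/497) = -497/139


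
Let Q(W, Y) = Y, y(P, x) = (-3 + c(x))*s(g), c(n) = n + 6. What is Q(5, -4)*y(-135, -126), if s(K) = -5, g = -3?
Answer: -2460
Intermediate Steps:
c(n) = 6 + n
y(P, x) = -15 - 5*x (y(P, x) = (-3 + (6 + x))*(-5) = (3 + x)*(-5) = -15 - 5*x)
Q(5, -4)*y(-135, -126) = -4*(-15 - 5*(-126)) = -4*(-15 + 630) = -4*615 = -2460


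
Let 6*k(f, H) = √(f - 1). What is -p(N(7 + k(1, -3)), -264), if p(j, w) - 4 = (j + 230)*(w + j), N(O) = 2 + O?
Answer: 60941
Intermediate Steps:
k(f, H) = √(-1 + f)/6 (k(f, H) = √(f - 1)/6 = √(-1 + f)/6)
p(j, w) = 4 + (230 + j)*(j + w) (p(j, w) = 4 + (j + 230)*(w + j) = 4 + (230 + j)*(j + w))
-p(N(7 + k(1, -3)), -264) = -(4 + (2 + (7 + √(-1 + 1)/6))² + 230*(2 + (7 + √(-1 + 1)/6)) + 230*(-264) + (2 + (7 + √(-1 + 1)/6))*(-264)) = -(4 + (2 + (7 + √0/6))² + 230*(2 + (7 + √0/6)) - 60720 + (2 + (7 + √0/6))*(-264)) = -(4 + (2 + (7 + (⅙)*0))² + 230*(2 + (7 + (⅙)*0)) - 60720 + (2 + (7 + (⅙)*0))*(-264)) = -(4 + (2 + (7 + 0))² + 230*(2 + (7 + 0)) - 60720 + (2 + (7 + 0))*(-264)) = -(4 + (2 + 7)² + 230*(2 + 7) - 60720 + (2 + 7)*(-264)) = -(4 + 9² + 230*9 - 60720 + 9*(-264)) = -(4 + 81 + 2070 - 60720 - 2376) = -1*(-60941) = 60941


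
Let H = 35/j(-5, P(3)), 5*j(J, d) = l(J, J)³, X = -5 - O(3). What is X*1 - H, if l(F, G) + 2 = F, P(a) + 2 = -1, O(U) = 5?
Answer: -465/49 ≈ -9.4898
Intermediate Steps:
P(a) = -3 (P(a) = -2 - 1 = -3)
l(F, G) = -2 + F
X = -10 (X = -5 - 1*5 = -5 - 5 = -10)
j(J, d) = (-2 + J)³/5
H = -25/49 (H = 35/(((-2 - 5)³/5)) = 35/(((⅕)*(-7)³)) = 35/(((⅕)*(-343))) = 35/(-343/5) = 35*(-5/343) = -25/49 ≈ -0.51020)
X*1 - H = -10*1 - 1*(-25/49) = -10 + 25/49 = -465/49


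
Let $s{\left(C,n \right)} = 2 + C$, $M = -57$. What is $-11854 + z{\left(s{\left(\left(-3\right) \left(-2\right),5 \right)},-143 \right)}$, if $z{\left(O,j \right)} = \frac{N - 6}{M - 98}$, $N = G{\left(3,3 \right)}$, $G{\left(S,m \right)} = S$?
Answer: $- \frac{1837367}{155} \approx -11854.0$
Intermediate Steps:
$N = 3$
$z{\left(O,j \right)} = \frac{3}{155}$ ($z{\left(O,j \right)} = \frac{3 - 6}{-57 - 98} = - \frac{3}{-155} = \left(-3\right) \left(- \frac{1}{155}\right) = \frac{3}{155}$)
$-11854 + z{\left(s{\left(\left(-3\right) \left(-2\right),5 \right)},-143 \right)} = -11854 + \frac{3}{155} = - \frac{1837367}{155}$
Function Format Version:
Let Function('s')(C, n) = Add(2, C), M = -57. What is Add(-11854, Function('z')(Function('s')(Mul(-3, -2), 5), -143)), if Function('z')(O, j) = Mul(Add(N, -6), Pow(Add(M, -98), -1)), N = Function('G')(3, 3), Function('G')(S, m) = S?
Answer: Rational(-1837367, 155) ≈ -11854.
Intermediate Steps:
N = 3
Function('z')(O, j) = Rational(3, 155) (Function('z')(O, j) = Mul(Add(3, -6), Pow(Add(-57, -98), -1)) = Mul(-3, Pow(-155, -1)) = Mul(-3, Rational(-1, 155)) = Rational(3, 155))
Add(-11854, Function('z')(Function('s')(Mul(-3, -2), 5), -143)) = Add(-11854, Rational(3, 155)) = Rational(-1837367, 155)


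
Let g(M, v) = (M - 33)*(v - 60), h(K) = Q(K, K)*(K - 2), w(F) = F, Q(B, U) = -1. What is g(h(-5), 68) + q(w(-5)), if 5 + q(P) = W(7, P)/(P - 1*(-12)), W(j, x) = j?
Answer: -212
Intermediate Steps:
h(K) = 2 - K (h(K) = -(K - 2) = -(-2 + K) = 2 - K)
g(M, v) = (-60 + v)*(-33 + M) (g(M, v) = (-33 + M)*(-60 + v) = (-60 + v)*(-33 + M))
q(P) = -5 + 7/(12 + P) (q(P) = -5 + 7/(P - 1*(-12)) = -5 + 7/(P + 12) = -5 + 7/(12 + P))
g(h(-5), 68) + q(w(-5)) = (1980 - 60*(2 - 1*(-5)) - 33*68 + (2 - 1*(-5))*68) + (-53 - 5*(-5))/(12 - 5) = (1980 - 60*(2 + 5) - 2244 + (2 + 5)*68) + (-53 + 25)/7 = (1980 - 60*7 - 2244 + 7*68) + (1/7)*(-28) = (1980 - 420 - 2244 + 476) - 4 = -208 - 4 = -212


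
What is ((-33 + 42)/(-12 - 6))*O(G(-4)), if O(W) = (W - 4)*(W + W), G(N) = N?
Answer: -32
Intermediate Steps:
O(W) = 2*W*(-4 + W) (O(W) = (-4 + W)*(2*W) = 2*W*(-4 + W))
((-33 + 42)/(-12 - 6))*O(G(-4)) = ((-33 + 42)/(-12 - 6))*(2*(-4)*(-4 - 4)) = (9/(-18))*(2*(-4)*(-8)) = (9*(-1/18))*64 = -½*64 = -32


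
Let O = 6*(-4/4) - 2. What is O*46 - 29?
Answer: -397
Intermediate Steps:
O = -8 (O = 6*(-4*1/4) - 2 = 6*(-1) - 2 = -6 - 2 = -8)
O*46 - 29 = -8*46 - 29 = -368 - 29 = -397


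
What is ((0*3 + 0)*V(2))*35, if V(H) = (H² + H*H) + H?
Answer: 0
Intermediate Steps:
V(H) = H + 2*H² (V(H) = (H² + H²) + H = 2*H² + H = H + 2*H²)
((0*3 + 0)*V(2))*35 = ((0*3 + 0)*(2*(1 + 2*2)))*35 = ((0 + 0)*(2*(1 + 4)))*35 = (0*(2*5))*35 = (0*10)*35 = 0*35 = 0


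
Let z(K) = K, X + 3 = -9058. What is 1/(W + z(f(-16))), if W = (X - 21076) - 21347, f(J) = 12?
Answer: -1/51472 ≈ -1.9428e-5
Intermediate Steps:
X = -9061 (X = -3 - 9058 = -9061)
W = -51484 (W = (-9061 - 21076) - 21347 = -30137 - 21347 = -51484)
1/(W + z(f(-16))) = 1/(-51484 + 12) = 1/(-51472) = -1/51472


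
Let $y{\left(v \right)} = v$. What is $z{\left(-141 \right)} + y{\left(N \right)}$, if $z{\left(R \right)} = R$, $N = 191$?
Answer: $50$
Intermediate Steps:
$z{\left(-141 \right)} + y{\left(N \right)} = -141 + 191 = 50$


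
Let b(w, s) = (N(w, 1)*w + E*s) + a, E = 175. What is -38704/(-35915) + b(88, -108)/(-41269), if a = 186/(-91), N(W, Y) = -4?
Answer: 208279377186/134878028285 ≈ 1.5442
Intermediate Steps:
a = -186/91 (a = 186*(-1/91) = -186/91 ≈ -2.0440)
b(w, s) = -186/91 - 4*w + 175*s (b(w, s) = (-4*w + 175*s) - 186/91 = -186/91 - 4*w + 175*s)
-38704/(-35915) + b(88, -108)/(-41269) = -38704/(-35915) + (-186/91 - 4*88 + 175*(-108))/(-41269) = -38704*(-1/35915) + (-186/91 - 352 - 18900)*(-1/41269) = 38704/35915 - 1752118/91*(-1/41269) = 38704/35915 + 1752118/3755479 = 208279377186/134878028285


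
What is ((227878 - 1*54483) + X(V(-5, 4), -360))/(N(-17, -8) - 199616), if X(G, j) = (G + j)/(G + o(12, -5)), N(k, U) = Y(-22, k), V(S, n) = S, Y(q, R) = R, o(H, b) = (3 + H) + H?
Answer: -3814325/4391926 ≈ -0.86849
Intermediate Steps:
o(H, b) = 3 + 2*H
N(k, U) = k
X(G, j) = (G + j)/(27 + G) (X(G, j) = (G + j)/(G + (3 + 2*12)) = (G + j)/(G + (3 + 24)) = (G + j)/(G + 27) = (G + j)/(27 + G))
((227878 - 1*54483) + X(V(-5, 4), -360))/(N(-17, -8) - 199616) = ((227878 - 1*54483) + (-5 - 360)/(27 - 5))/(-17 - 199616) = ((227878 - 54483) - 365/22)/(-199633) = (173395 + (1/22)*(-365))*(-1/199633) = (173395 - 365/22)*(-1/199633) = (3814325/22)*(-1/199633) = -3814325/4391926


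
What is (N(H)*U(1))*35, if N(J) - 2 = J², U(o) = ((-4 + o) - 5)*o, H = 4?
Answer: -5040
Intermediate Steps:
U(o) = o*(-9 + o) (U(o) = (-9 + o)*o = o*(-9 + o))
N(J) = 2 + J²
(N(H)*U(1))*35 = ((2 + 4²)*(1*(-9 + 1)))*35 = ((2 + 16)*(1*(-8)))*35 = (18*(-8))*35 = -144*35 = -5040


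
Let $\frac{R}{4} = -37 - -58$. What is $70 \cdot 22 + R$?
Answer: $1624$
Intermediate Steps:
$R = 84$ ($R = 4 \left(-37 - -58\right) = 4 \left(-37 + 58\right) = 4 \cdot 21 = 84$)
$70 \cdot 22 + R = 70 \cdot 22 + 84 = 1540 + 84 = 1624$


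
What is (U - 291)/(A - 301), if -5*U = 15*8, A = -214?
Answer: 63/103 ≈ 0.61165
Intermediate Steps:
U = -24 (U = -3*8 = -⅕*120 = -24)
(U - 291)/(A - 301) = (-24 - 291)/(-214 - 301) = -315/(-515) = -315*(-1/515) = 63/103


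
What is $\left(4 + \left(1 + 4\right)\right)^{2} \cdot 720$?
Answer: $58320$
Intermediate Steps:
$\left(4 + \left(1 + 4\right)\right)^{2} \cdot 720 = \left(4 + 5\right)^{2} \cdot 720 = 9^{2} \cdot 720 = 81 \cdot 720 = 58320$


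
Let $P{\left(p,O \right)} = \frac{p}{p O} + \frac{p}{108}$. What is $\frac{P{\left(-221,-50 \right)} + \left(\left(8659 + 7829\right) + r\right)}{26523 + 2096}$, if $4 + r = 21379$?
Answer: $\frac{102224521}{77271300} \approx 1.3229$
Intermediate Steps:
$r = 21375$ ($r = -4 + 21379 = 21375$)
$P{\left(p,O \right)} = \frac{1}{O} + \frac{p}{108}$ ($P{\left(p,O \right)} = \frac{p}{O p} + p \frac{1}{108} = p \frac{1}{O p} + \frac{p}{108} = \frac{1}{O} + \frac{p}{108}$)
$\frac{P{\left(-221,-50 \right)} + \left(\left(8659 + 7829\right) + r\right)}{26523 + 2096} = \frac{\left(\frac{1}{-50} + \frac{1}{108} \left(-221\right)\right) + \left(\left(8659 + 7829\right) + 21375\right)}{26523 + 2096} = \frac{\left(- \frac{1}{50} - \frac{221}{108}\right) + \left(16488 + 21375\right)}{28619} = \left(- \frac{5579}{2700} + 37863\right) \frac{1}{28619} = \frac{102224521}{2700} \cdot \frac{1}{28619} = \frac{102224521}{77271300}$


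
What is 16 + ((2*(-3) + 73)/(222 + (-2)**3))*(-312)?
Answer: -8740/107 ≈ -81.682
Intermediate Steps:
16 + ((2*(-3) + 73)/(222 + (-2)**3))*(-312) = 16 + ((-6 + 73)/(222 - 8))*(-312) = 16 + (67/214)*(-312) = 16 - 10452/107 = -8740/107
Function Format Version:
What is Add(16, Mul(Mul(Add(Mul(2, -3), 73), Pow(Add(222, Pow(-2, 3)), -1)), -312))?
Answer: Rational(-8740, 107) ≈ -81.682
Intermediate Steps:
Add(16, Mul(Mul(Add(Mul(2, -3), 73), Pow(Add(222, Pow(-2, 3)), -1)), -312)) = Add(16, Mul(Mul(Add(-6, 73), Pow(Add(222, -8), -1)), -312)) = Add(16, Mul(Mul(67, Pow(214, -1)), -312)) = Add(16, Mul(Mul(67, Rational(1, 214)), -312)) = Add(16, Mul(Rational(67, 214), -312)) = Add(16, Rational(-10452, 107)) = Rational(-8740, 107)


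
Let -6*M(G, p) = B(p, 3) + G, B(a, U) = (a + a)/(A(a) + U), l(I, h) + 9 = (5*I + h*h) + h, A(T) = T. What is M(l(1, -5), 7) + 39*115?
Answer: 44821/10 ≈ 4482.1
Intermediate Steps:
l(I, h) = -9 + h + h² + 5*I (l(I, h) = -9 + ((5*I + h*h) + h) = -9 + ((5*I + h²) + h) = -9 + ((h² + 5*I) + h) = -9 + (h + h² + 5*I) = -9 + h + h² + 5*I)
B(a, U) = 2*a/(U + a) (B(a, U) = (a + a)/(a + U) = (2*a)/(U + a) = 2*a/(U + a))
M(G, p) = -G/6 - p/(3*(3 + p)) (M(G, p) = -(2*p/(3 + p) + G)/6 = -(G + 2*p/(3 + p))/6 = -G/6 - p/(3*(3 + p)))
M(l(1, -5), 7) + 39*115 = (-2*7 - (-9 - 5 + (-5)² + 5*1)*(3 + 7))/(6*(3 + 7)) + 39*115 = (⅙)*(-14 - 1*(-9 - 5 + 25 + 5)*10)/10 + 4485 = (⅙)*(⅒)*(-14 - 1*16*10) + 4485 = (⅙)*(⅒)*(-14 - 160) + 4485 = (⅙)*(⅒)*(-174) + 4485 = -29/10 + 4485 = 44821/10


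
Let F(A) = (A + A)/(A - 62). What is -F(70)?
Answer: -35/2 ≈ -17.500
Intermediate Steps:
F(A) = 2*A/(-62 + A) (F(A) = (2*A)/(-62 + A) = 2*A/(-62 + A))
-F(70) = -2*70/(-62 + 70) = -2*70/8 = -1*35/2 = -35/2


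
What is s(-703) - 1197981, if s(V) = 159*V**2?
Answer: 77381250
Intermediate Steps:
s(-703) - 1197981 = 159*(-703)**2 - 1197981 = 159*494209 - 1197981 = 78579231 - 1197981 = 77381250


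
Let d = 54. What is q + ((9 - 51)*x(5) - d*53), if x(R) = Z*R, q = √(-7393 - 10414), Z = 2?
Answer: -3282 + I*√17807 ≈ -3282.0 + 133.44*I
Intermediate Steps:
q = I*√17807 (q = √(-17807) = I*√17807 ≈ 133.44*I)
x(R) = 2*R
q + ((9 - 51)*x(5) - d*53) = I*√17807 + ((9 - 51)*(2*5) - 54*53) = I*√17807 + (-42*10 - 1*2862) = I*√17807 + (-420 - 2862) = I*√17807 - 3282 = -3282 + I*√17807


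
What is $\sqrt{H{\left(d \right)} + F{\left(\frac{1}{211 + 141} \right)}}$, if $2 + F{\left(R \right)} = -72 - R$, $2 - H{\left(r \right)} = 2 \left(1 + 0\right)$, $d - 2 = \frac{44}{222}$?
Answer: $\frac{i \sqrt{573078}}{88} \approx 8.6025 i$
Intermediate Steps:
$d = \frac{244}{111}$ ($d = 2 + \frac{44}{222} = 2 + 44 \cdot \frac{1}{222} = 2 + \frac{22}{111} = \frac{244}{111} \approx 2.1982$)
$H{\left(r \right)} = 0$ ($H{\left(r \right)} = 2 - 2 \left(1 + 0\right) = 2 - 2 \cdot 1 = 2 - 2 = 0$)
$F{\left(R \right)} = -74 - R$ ($F{\left(R \right)} = -2 - \left(72 + R\right) = -74 - R$)
$\sqrt{H{\left(d \right)} + F{\left(\frac{1}{211 + 141} \right)}} = \sqrt{0 - \left(74 + \frac{1}{211 + 141}\right)} = \sqrt{0 - \frac{26049}{352}} = \sqrt{- \frac{26049}{352}} = \frac{i \sqrt{573078}}{88}$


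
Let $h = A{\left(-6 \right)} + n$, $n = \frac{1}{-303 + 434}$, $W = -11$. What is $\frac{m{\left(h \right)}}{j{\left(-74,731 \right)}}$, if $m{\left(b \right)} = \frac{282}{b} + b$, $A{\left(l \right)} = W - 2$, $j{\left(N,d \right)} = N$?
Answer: $\frac{3868103}{8249594} \approx 0.46888$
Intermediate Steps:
$n = \frac{1}{131} \approx 0.0076336$
$A{\left(l \right)} = -13$ ($A{\left(l \right)} = -11 - 2 = -13$)
$h = - \frac{1702}{131}$ ($h = -13 + \frac{1}{131} = - \frac{1702}{131} \approx -12.992$)
$m{\left(b \right)} = b + \frac{282}{b}$
$\frac{m{\left(h \right)}}{j{\left(-74,731 \right)}} = \frac{- \frac{1702}{131} + \frac{282}{- \frac{1702}{131}}}{-74} = \left(- \frac{1702}{131} + 282 \left(- \frac{131}{1702}\right)\right) \left(- \frac{1}{74}\right) = \left(- \frac{1702}{131} - \frac{18471}{851}\right) \left(- \frac{1}{74}\right) = \left(- \frac{3868103}{111481}\right) \left(- \frac{1}{74}\right) = \frac{3868103}{8249594}$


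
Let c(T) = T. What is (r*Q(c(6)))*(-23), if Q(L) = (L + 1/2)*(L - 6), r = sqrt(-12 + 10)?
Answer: 0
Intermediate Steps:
r = I*sqrt(2) (r = sqrt(-2) = I*sqrt(2) ≈ 1.4142*I)
Q(L) = (1/2 + L)*(-6 + L) (Q(L) = (L + 1/2)*(-6 + L) = (1/2 + L)*(-6 + L))
(r*Q(c(6)))*(-23) = ((I*sqrt(2))*(-3 + 6**2 - 11/2*6))*(-23) = ((I*sqrt(2))*(-3 + 36 - 33))*(-23) = ((I*sqrt(2))*0)*(-23) = 0*(-23) = 0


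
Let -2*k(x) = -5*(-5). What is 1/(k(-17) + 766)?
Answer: 2/1507 ≈ 0.0013271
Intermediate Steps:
k(x) = -25/2 (k(x) = -(-5)*(-5)/2 = -½*25 = -25/2)
1/(k(-17) + 766) = 1/(-25/2 + 766) = 1/(1507/2) = 2/1507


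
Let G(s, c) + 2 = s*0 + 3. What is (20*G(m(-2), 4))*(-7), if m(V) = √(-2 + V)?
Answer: -140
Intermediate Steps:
G(s, c) = 1 (G(s, c) = -2 + (s*0 + 3) = -2 + (0 + 3) = -2 + 3 = 1)
(20*G(m(-2), 4))*(-7) = (20*1)*(-7) = 20*(-7) = -140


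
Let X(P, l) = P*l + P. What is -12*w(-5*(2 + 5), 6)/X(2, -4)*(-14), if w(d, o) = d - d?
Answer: 0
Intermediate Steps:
X(P, l) = P + P*l
w(d, o) = 0
-12*w(-5*(2 + 5), 6)/X(2, -4)*(-14) = -0/(2*(1 - 4))*(-14) = -0/(2*(-3))*(-14) = -0/(-6)*(-14) = -0*(-1)/6*(-14) = -12*0*(-14) = 0*(-14) = 0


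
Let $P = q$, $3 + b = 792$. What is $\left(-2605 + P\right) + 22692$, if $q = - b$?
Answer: $19298$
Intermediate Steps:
$b = 789$ ($b = -3 + 792 = 789$)
$q = -789$ ($q = \left(-1\right) 789 = -789$)
$P = -789$
$\left(-2605 + P\right) + 22692 = \left(-2605 - 789\right) + 22692 = -3394 + 22692 = 19298$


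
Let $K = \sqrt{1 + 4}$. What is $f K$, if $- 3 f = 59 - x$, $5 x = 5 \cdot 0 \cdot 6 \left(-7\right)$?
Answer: $- \frac{59 \sqrt{5}}{3} \approx -43.976$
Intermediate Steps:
$x = 0$ ($x = \frac{5 \cdot 0 \cdot 6 \left(-7\right)}{5} = \frac{0 \cdot 6 \left(-7\right)}{5} = \frac{0 \left(-7\right)}{5} = \frac{1}{5} \cdot 0 = 0$)
$K = \sqrt{5} \approx 2.2361$
$f = - \frac{59}{3}$ ($f = - \frac{59 - 0}{3} = - \frac{59 + 0}{3} = \left(- \frac{1}{3}\right) 59 = - \frac{59}{3} \approx -19.667$)
$f K = - \frac{59 \sqrt{5}}{3}$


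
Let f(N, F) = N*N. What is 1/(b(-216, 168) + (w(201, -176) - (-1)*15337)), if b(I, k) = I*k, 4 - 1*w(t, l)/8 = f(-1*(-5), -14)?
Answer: -1/21119 ≈ -4.7351e-5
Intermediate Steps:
f(N, F) = N²
w(t, l) = -168 (w(t, l) = 32 - 8*(-1*(-5))² = 32 - 8*5² = 32 - 8*25 = 32 - 200 = -168)
1/(b(-216, 168) + (w(201, -176) - (-1)*15337)) = 1/(-216*168 + (-168 - (-1)*15337)) = 1/(-36288 + (-168 - 1*(-15337))) = 1/(-36288 + (-168 + 15337)) = 1/(-36288 + 15169) = 1/(-21119) = -1/21119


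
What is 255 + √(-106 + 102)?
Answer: 255 + 2*I ≈ 255.0 + 2.0*I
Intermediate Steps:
255 + √(-106 + 102) = 255 + √(-4) = 255 + 2*I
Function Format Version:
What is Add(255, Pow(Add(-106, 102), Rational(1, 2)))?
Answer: Add(255, Mul(2, I)) ≈ Add(255.00, Mul(2.0000, I))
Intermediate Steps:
Add(255, Pow(Add(-106, 102), Rational(1, 2))) = Add(255, Pow(-4, Rational(1, 2))) = Add(255, Mul(2, I))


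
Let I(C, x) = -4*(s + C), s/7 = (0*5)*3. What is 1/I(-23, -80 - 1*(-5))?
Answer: 1/92 ≈ 0.010870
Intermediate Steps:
s = 0 (s = 7*((0*5)*3) = 7*(0*3) = 7*0 = 0)
I(C, x) = -4*C (I(C, x) = -4*(0 + C) = -4*C)
1/I(-23, -80 - 1*(-5)) = 1/(-4*(-23)) = 1/92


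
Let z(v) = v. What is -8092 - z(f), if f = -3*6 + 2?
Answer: -8076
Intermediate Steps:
f = -16 (f = -18 + 2 = -16)
-8092 - z(f) = -8092 - 1*(-16) = -8092 + 16 = -8076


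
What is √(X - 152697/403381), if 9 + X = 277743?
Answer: 3*√5021307572244513/403381 ≈ 527.00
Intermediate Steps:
X = 277734 (X = -9 + 277743 = 277734)
√(X - 152697/403381) = √(277734 - 152697/403381) = √(112032465957/403381) = 3*√5021307572244513/403381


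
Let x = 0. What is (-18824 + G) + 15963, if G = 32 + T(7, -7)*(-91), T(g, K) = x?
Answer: -2829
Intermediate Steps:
T(g, K) = 0
G = 32 (G = 32 + 0*(-91) = 32 + 0 = 32)
(-18824 + G) + 15963 = (-18824 + 32) + 15963 = -18792 + 15963 = -2829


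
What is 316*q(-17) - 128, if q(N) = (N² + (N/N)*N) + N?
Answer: 80452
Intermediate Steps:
q(N) = N² + 2*N (q(N) = (N² + 1*N) + N = (N² + N) + N = (N + N²) + N = N² + 2*N)
316*q(-17) - 128 = 316*(-17*(2 - 17)) - 128 = 316*(-17*(-15)) - 128 = 316*255 - 128 = 80580 - 128 = 80452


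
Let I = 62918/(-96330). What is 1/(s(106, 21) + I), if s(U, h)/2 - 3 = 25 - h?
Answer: 48165/642851 ≈ 0.074924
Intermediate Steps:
s(U, h) = 56 - 2*h (s(U, h) = 6 + 2*(25 - h) = 6 + (50 - 2*h) = 56 - 2*h)
I = -31459/48165 (I = 62918*(-1/96330) = -31459/48165 ≈ -0.65315)
1/(s(106, 21) + I) = 1/((56 - 2*21) - 31459/48165) = 1/((56 - 42) - 31459/48165) = 1/(14 - 31459/48165) = 1/(642851/48165) = 48165/642851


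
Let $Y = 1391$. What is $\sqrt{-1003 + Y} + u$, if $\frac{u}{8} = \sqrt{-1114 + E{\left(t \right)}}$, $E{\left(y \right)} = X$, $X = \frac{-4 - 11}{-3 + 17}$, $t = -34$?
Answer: $2 \sqrt{97} + \frac{4 i \sqrt{218554}}{7} \approx 19.698 + 267.14 i$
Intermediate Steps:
$X = - \frac{15}{14} \approx -1.0714$
$E{\left(y \right)} = - \frac{15}{14}$
$u = \frac{4 i \sqrt{218554}}{7}$ ($u = 8 \sqrt{-1114 - \frac{15}{14}} = 8 \sqrt{- \frac{15611}{14}} = 8 \frac{i \sqrt{218554}}{14} = \frac{4 i \sqrt{218554}}{7} \approx 267.14 i$)
$\sqrt{-1003 + Y} + u = \sqrt{-1003 + 1391} + \frac{4 i \sqrt{218554}}{7} = \sqrt{388} + \frac{4 i \sqrt{218554}}{7} = 2 \sqrt{97} + \frac{4 i \sqrt{218554}}{7}$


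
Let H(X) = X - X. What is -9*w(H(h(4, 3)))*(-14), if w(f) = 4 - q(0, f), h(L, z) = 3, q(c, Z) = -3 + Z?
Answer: 882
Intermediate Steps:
H(X) = 0
w(f) = 7 - f (w(f) = 4 - (-3 + f) = 4 + (3 - f) = 7 - f)
-9*w(H(h(4, 3)))*(-14) = -9*(7 - 1*0)*(-14) = -9*(7 + 0)*(-14) = -9*7*(-14) = -63*(-14) = 882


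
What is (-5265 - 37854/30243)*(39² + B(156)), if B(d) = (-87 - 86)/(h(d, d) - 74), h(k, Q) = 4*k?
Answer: -44402487972291/5544550 ≈ -8.0083e+6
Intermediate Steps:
B(d) = -173/(-74 + 4*d) (B(d) = (-87 - 86)/(4*d - 74) = -173/(-74 + 4*d))
(-5265 - 37854/30243)*(39² + B(156)) = (-5265 - 37854/30243)*(39² - 173/(-74 + 4*156)) = (-5265 - 37854*1/30243)*(1521 - 173/(-74 + 624)) = (-5265 - 12618/10081)*(1521 - 173/550) = -53089083*(1521 - 173*1/550)/10081 = -53089083*(1521 - 173/550)/10081 = -53089083/10081*836377/550 = -44402487972291/5544550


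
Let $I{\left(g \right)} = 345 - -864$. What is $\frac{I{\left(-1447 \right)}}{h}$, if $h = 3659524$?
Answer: $\frac{1209}{3659524} \approx 0.00033037$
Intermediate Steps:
$I{\left(g \right)} = 1209$ ($I{\left(g \right)} = 345 + 864 = 1209$)
$\frac{I{\left(-1447 \right)}}{h} = \frac{1209}{3659524}$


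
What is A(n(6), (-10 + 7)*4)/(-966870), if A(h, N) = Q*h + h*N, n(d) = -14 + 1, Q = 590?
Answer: 3757/483435 ≈ 0.0077715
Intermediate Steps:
n(d) = -13
A(h, N) = 590*h + N*h (A(h, N) = 590*h + h*N = 590*h + N*h)
A(n(6), (-10 + 7)*4)/(-966870) = -13*(590 + (-10 + 7)*4)/(-966870) = -13*(590 - 3*4)*(-1/966870) = -13*(590 - 12)*(-1/966870) = -13*578*(-1/966870) = -7514*(-1/966870) = 3757/483435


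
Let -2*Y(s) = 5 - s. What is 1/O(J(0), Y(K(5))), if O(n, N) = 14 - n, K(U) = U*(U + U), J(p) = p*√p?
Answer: 1/14 ≈ 0.071429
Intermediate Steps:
J(p) = p^(3/2)
K(U) = 2*U² (K(U) = U*(2*U) = 2*U²)
Y(s) = -5/2 + s/2 (Y(s) = -(5 - s)/2 = -5/2 + s/2)
1/O(J(0), Y(K(5))) = 1/(14 - 0^(3/2)) = 1/(14 - 1*0) = 1/(14 + 0) = 1/14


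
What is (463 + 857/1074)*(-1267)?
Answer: -631116773/1074 ≈ -5.8763e+5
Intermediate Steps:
(463 + 857/1074)*(-1267) = (498119/1074)*(-1267) = -631116773/1074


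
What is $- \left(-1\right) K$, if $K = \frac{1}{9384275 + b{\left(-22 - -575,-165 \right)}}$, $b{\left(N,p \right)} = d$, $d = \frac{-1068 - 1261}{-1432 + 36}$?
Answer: $\frac{1396}{13100450229} \approx 1.0656 \cdot 10^{-7}$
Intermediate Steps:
$d = \frac{2329}{1396}$ ($d = - \frac{2329}{-1396} = \left(-2329\right) \left(- \frac{1}{1396}\right) = \frac{2329}{1396} \approx 1.6683$)
$b{\left(N,p \right)} = \frac{2329}{1396}$
$K = \frac{1396}{13100450229}$ ($K = \frac{1}{9384275 + \frac{2329}{1396}} = \frac{1}{\frac{13100450229}{1396}} = \frac{1396}{13100450229} \approx 1.0656 \cdot 10^{-7}$)
$- \left(-1\right) K = - \frac{\left(-1\right) 1396}{13100450229} = \left(-1\right) \left(- \frac{1396}{13100450229}\right) = \frac{1396}{13100450229}$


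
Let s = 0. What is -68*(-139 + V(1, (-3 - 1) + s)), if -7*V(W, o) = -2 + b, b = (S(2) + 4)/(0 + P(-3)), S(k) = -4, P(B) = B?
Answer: 66028/7 ≈ 9432.6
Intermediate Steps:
b = 0 (b = (-4 + 4)/(0 - 3) = 0/(-3) = 0*(-1/3) = 0)
V(W, o) = 2/7 (V(W, o) = -(-2 + 0)/7 = -1/7*(-2) = 2/7)
-68*(-139 + V(1, (-3 - 1) + s)) = -68*(-139 + 2/7) = -68*(-971/7) = 66028/7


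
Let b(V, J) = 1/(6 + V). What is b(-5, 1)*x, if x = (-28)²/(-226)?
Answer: -392/113 ≈ -3.4690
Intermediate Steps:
x = -392/113 (x = 784*(-1/226) = -392/113 ≈ -3.4690)
b(-5, 1)*x = -392/113/(6 - 5) = -392/113/1 = 1*(-392/113) = -392/113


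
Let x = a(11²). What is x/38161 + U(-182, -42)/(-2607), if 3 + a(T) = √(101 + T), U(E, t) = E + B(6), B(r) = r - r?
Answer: 6937481/99485727 + √222/38161 ≈ 0.070124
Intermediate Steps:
B(r) = 0
U(E, t) = E (U(E, t) = E + 0 = E)
a(T) = -3 + √(101 + T)
x = -3 + √222 (x = -3 + √(101 + 11²) = -3 + √(101 + 121) = -3 + √222 ≈ 11.900)
x/38161 + U(-182, -42)/(-2607) = (-3 + √222)/38161 - 182/(-2607) = (-3 + √222)*(1/38161) - 182*(-1/2607) = (-3/38161 + √222/38161) + 182/2607 = 6937481/99485727 + √222/38161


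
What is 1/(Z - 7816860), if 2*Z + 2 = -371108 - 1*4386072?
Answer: -1/10195451 ≈ -9.8083e-8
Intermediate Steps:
Z = -2378591 (Z = -1 + (-371108 - 1*4386072)/2 = -1 + (-371108 - 4386072)/2 = -1 + (½)*(-4757180) = -1 - 2378590 = -2378591)
1/(Z - 7816860) = 1/(-2378591 - 7816860) = 1/(-10195451) = -1/10195451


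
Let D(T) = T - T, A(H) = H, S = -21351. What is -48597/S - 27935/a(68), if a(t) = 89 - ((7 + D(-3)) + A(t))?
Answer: -198586609/99638 ≈ -1993.1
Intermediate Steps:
D(T) = 0
a(t) = 82 - t (a(t) = 89 - ((7 + 0) + t) = 89 - (7 + t) = 89 + (-7 - t) = 82 - t)
-48597/S - 27935/a(68) = -48597/(-21351) - 27935/(82 - 1*68) = -48597*(-1/21351) - 27935/(82 - 68) = 16199/7117 - 27935/14 = -198586609/99638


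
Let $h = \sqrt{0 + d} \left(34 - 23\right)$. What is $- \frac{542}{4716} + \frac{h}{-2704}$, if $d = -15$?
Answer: $- \frac{271}{2358} - \frac{11 i \sqrt{15}}{2704} \approx -0.11493 - 0.015755 i$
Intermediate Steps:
$h = 11 i \sqrt{15}$ ($h = \sqrt{0 - 15} \left(34 - 23\right) = \sqrt{-15} \cdot 11 = i \sqrt{15} \cdot 11 = 11 i \sqrt{15} \approx 42.603 i$)
$- \frac{542}{4716} + \frac{h}{-2704} = - \frac{542}{4716} + \frac{11 i \sqrt{15}}{-2704} = \left(-542\right) \frac{1}{4716} + 11 i \sqrt{15} \left(- \frac{1}{2704}\right) = - \frac{271}{2358} - \frac{11 i \sqrt{15}}{2704}$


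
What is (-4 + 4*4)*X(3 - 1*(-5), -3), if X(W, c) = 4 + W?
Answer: 144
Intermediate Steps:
(-4 + 4*4)*X(3 - 1*(-5), -3) = (-4 + 4*4)*(4 + (3 - 1*(-5))) = (-4 + 16)*(4 + (3 + 5)) = 12*(4 + 8) = 12*12 = 144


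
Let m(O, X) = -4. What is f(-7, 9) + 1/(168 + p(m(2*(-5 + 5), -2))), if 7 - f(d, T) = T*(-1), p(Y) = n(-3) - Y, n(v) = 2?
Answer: 2785/174 ≈ 16.006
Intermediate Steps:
p(Y) = 2 - Y
f(d, T) = 7 + T (f(d, T) = 7 - T*(-1) = 7 - (-1)*T = 7 + T)
f(-7, 9) + 1/(168 + p(m(2*(-5 + 5), -2))) = (7 + 9) + 1/(168 + (2 - 1*(-4))) = 16 + 1/(168 + (2 + 4)) = 16 + 1/(168 + 6) = 16 + 1/174 = 2785/174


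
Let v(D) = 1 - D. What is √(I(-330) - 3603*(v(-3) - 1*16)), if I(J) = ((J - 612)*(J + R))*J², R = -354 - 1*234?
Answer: 6*√2615888101 ≈ 3.0687e+5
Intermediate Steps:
R = -588 (R = -354 - 234 = -588)
I(J) = J²*(-612 + J)*(-588 + J) (I(J) = ((J - 612)*(J - 588))*J² = ((-612 + J)*(-588 + J))*J² = J²*(-612 + J)*(-588 + J))
√(I(-330) - 3603*(v(-3) - 1*16)) = √((-330)²*(359856 + (-330)² - 1200*(-330)) - 3603*((1 - 1*(-3)) - 1*16)) = √(108900*(359856 + 108900 + 396000) - 3603*((1 + 3) - 16)) = √(108900*864756 - 3603*(4 - 16)) = √(94171928400 - 3603*(-12)) = √(94171928400 + 43236) = √94171971636 = 6*√2615888101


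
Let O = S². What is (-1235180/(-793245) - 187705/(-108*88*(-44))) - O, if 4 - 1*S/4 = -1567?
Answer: -873267965337989051/22114401408 ≈ -3.9489e+7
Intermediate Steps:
S = 6284 (S = 16 - 4*(-1567) = 16 + 6268 = 6284)
O = 39488656 (O = 6284² = 39488656)
(-1235180/(-793245) - 187705/(-108*88*(-44))) - O = (-1235180/(-793245) - 187705/(-108*88*(-44))) - 1*39488656 = (-1235180*(-1/793245) - 187705/((-9504*(-44)))) - 39488656 = (247036/158649 - 187705/418176) - 39488656 = 24508438597/22114401408 - 39488656 = -873267965337989051/22114401408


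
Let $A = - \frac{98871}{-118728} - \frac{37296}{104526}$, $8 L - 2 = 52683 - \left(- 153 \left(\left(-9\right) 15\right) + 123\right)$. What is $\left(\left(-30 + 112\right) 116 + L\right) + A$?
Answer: $\frac{1551368146757}{114908916} \approx 13501.0$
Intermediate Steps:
$L = \frac{31907}{8}$ ($L = \frac{1}{4} + \frac{52683 - \left(- 153 \left(\left(-9\right) 15\right) + 123\right)}{8} = \frac{1}{4} + \frac{52683 - \left(\left(-153\right) \left(-135\right) + 123\right)}{8} = \frac{1}{4} + \frac{52683 - \left(20655 + 123\right)}{8} = \frac{1}{4} + \frac{52683 - 20778}{8} = \frac{1}{4} + \frac{1}{8} \cdot 31905 = \frac{1}{4} + \frac{31905}{8} = \frac{31907}{8} \approx 3988.4$)
$A = \frac{109379827}{229817832}$ ($A = \left(-98871\right) \left(- \frac{1}{118728}\right) - \frac{2072}{5807} = \frac{32957}{39576} - \frac{2072}{5807} = \frac{109379827}{229817832} \approx 0.47594$)
$\left(\left(-30 + 112\right) 116 + L\right) + A = \left(\left(-30 + 112\right) 116 + \frac{31907}{8}\right) + \frac{109379827}{229817832} = \left(82 \cdot 116 + \frac{31907}{8}\right) + \frac{109379827}{229817832} = \left(9512 + \frac{31907}{8}\right) + \frac{109379827}{229817832} = \frac{108003}{8} + \frac{109379827}{229817832} = \frac{1551368146757}{114908916}$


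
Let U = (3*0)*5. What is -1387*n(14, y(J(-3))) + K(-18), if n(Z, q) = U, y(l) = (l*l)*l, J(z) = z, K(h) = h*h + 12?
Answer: 336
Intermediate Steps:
K(h) = 12 + h² (K(h) = h² + 12 = 12 + h²)
U = 0 (U = 0*5 = 0)
y(l) = l³ (y(l) = l²*l = l³)
n(Z, q) = 0
-1387*n(14, y(J(-3))) + K(-18) = -1387*0 + (12 + (-18)²) = 0 + (12 + 324) = 0 + 336 = 336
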